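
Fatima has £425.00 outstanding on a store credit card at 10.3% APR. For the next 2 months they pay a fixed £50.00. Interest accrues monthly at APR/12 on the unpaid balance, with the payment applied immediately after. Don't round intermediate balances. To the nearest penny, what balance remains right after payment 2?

Monthly rate r = 10.3%/12 = 0.858333% = 0.00858333.
Each month: B ← B·(1+r) − £50.00.
Month 1: interest £3.65; balance after payment £378.65.
Month 2: interest £3.25; balance after payment £331.90.

£331.90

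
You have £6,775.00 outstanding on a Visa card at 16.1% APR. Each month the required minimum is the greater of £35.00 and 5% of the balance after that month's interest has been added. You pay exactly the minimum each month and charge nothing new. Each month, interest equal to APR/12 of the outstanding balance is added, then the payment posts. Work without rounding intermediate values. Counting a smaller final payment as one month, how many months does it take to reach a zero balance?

Monthly rate r = 16.1%/12 = 1.34167% = 0.0134167.
While 5% of the post-interest balance exceeds £35.00, each month B ← (B·(1+r))·(1 − 0.05), i.e. B shrinks by the factor (1+r)·0.95 = 0.96275.
This holds for months 1–61. Entering month 62 the balance is £668.53; 5% of the post-interest balance is now below £35.00, so the flat £35.00 minimum applies from here.
From month 62 a fixed £35.00 at rate r clears £668.53 in 23 more payments. Total: 61 + 23 = 84 months.

84 months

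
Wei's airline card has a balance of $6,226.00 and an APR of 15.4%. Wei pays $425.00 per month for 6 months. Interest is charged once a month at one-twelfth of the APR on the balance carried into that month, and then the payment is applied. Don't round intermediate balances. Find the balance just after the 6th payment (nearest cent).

Monthly rate r = 15.4%/12 = 1.28333% = 0.0128333.
Each month: B ← B·(1+r) − $425.00.
Month 1: interest $79.90; balance after payment $5,880.90.
Month 2: interest $75.47; balance after payment $5,531.37.
Month 3: interest $70.99; balance after payment $5,177.36.
Month 4: interest $66.44; balance after payment $4,818.80.
Month 5: interest $61.84; balance after payment $4,455.64.
Month 6: interest $57.18; balance after payment $4,087.82.

$4,087.82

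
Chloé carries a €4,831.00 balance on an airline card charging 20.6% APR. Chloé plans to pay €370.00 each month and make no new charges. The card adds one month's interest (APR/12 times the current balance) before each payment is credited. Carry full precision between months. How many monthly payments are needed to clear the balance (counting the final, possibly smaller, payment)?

15 payments

Monthly rate r = 20.6%/12 = 1.71667% = 0.0171667.
Recurrence: B ← B·(1+r) − €370.00.
Month 1: interest €82.93; balance after payment €4,543.93.
Month 2: interest €78.00; balance after payment €4,251.94.
Closed form: n = −ln(1 − rB₀/P)/ln(1+r) = −ln(0.77586)/ln(1.01717) ≈ 14.910, so the balance reaches zero during payment 15.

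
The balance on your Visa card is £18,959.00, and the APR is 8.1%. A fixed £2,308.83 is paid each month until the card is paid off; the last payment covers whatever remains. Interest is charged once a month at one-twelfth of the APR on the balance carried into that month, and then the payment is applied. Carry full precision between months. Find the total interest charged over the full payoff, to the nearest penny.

£613.38

Monthly rate r = 8.1%/12 = 0.675% = 0.00675.
Payoff takes n = ⌈−ln(1 − rB₀/P)/ln(1+r)⌉ = ⌈8.476⌉ = 9 payments; the last is £1,101.74.
Total paid = 8·£2,308.83 + £1,101.74 = £19,572.38.
Total interest = total paid − principal = £19,572.38 − £18,959.00 = £613.38.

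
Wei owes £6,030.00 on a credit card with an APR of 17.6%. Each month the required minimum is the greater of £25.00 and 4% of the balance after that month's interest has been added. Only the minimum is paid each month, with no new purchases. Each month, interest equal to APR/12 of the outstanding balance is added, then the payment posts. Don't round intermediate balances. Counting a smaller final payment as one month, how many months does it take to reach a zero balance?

118 months

Monthly rate r = 17.6%/12 = 1.46667% = 0.0146667.
While 4% of the post-interest balance exceeds £25.00, each month B ← (B·(1+r))·(1 − 0.04), i.e. B shrinks by the factor (1+r)·0.96 = 0.97408.
This holds for months 1–87. Entering month 88 the balance is £613.83; 4% of the post-interest balance is now below £25.00, so the flat £25.00 minimum applies from here.
From month 88 a fixed £25.00 at rate r clears £613.83 in 31 more payments. Total: 87 + 31 = 118 months.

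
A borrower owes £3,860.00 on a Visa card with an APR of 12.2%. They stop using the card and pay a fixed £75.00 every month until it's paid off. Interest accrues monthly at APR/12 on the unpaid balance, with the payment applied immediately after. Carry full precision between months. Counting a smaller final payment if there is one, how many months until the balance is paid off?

74 payments

Monthly rate r = 12.2%/12 = 1.01667% = 0.0101667.
Recurrence: B ← B·(1+r) − £75.00.
Month 1: interest £39.24; balance after payment £3,824.24.
Month 2: interest £38.88; balance after payment £3,788.12.
Closed form: n = −ln(1 − rB₀/P)/ln(1+r) = −ln(0.47676)/ln(1.01017) ≈ 73.231, so the balance reaches zero during payment 74.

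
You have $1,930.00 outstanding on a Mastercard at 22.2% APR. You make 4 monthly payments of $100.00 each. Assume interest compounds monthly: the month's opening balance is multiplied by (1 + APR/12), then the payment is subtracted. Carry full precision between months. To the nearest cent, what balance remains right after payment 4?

$1,665.59

Monthly rate r = 22.2%/12 = 1.85% = 0.0185.
Each month: B ← B·(1+r) − $100.00.
Month 1: interest $35.70; balance after payment $1,865.70.
Month 2: interest $34.52; balance after payment $1,800.22.
Month 3: interest $33.30; balance after payment $1,733.52.
Month 4: interest $32.07; balance after payment $1,665.59.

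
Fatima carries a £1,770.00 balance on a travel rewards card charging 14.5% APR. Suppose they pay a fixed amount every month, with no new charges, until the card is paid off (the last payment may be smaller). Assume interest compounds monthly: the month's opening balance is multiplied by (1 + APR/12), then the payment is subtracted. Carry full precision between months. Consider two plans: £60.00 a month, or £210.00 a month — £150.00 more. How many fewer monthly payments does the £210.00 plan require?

Monthly rate r = 14.5%/12 = 1.20833% = 0.0120833.
At £60.00/mo: n = ⌈−ln(1 − rB₀/P)/ln(1+r)⌉ = 37 payments (last £41.92); total interest = total paid − £1,770.00 = £431.92.
At £210.00/mo: 9 payments (last £198.09); total interest £108.09.
Payments saved = 37 − 9 = 28.

28 fewer payments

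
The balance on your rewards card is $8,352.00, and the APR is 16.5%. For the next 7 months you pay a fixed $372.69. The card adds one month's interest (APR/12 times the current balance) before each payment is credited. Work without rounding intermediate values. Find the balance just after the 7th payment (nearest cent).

$6,470.87

Monthly rate r = 16.5%/12 = 1.375% = 0.01375.
Each month: B ← B·(1+r) − $372.69.
Month 1: interest $114.84; balance after payment $8,094.15.
Month 2: interest $111.29; balance after payment $7,832.75.
Month 3: interest $107.70; balance after payment $7,567.76.
Month 4: interest $104.06; balance after payment $7,299.13.
Month 5: interest $100.36; balance after payment $7,026.80.
Month 6: interest $96.62; balance after payment $6,750.73.
Month 7: interest $92.82; balance after payment $6,470.87.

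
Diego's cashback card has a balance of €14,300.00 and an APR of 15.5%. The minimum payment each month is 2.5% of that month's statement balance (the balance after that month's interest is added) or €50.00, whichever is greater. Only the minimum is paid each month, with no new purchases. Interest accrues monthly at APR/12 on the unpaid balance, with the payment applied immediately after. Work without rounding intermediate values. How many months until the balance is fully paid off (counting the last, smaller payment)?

215 months

Monthly rate r = 15.5%/12 = 1.29167% = 0.0129167.
While 2.5% of the post-interest balance exceeds €50.00, each month B ← (B·(1+r))·(1 − 0.025), i.e. B shrinks by the factor (1+r)·0.975 = 0.98759.
This holds for months 1–159. Entering month 160 the balance is €1,964.68; 2.5% of the post-interest balance is now below €50.00, so the flat €50.00 minimum applies from here.
From month 160 a fixed €50.00 at rate r clears €1,964.68 in 56 more payments. Total: 159 + 56 = 215 months.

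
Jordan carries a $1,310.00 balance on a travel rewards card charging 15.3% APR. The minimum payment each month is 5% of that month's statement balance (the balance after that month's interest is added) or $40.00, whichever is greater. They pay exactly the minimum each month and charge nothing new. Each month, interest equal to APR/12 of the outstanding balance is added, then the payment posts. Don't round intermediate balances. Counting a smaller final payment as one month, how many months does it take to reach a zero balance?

36 months

Monthly rate r = 15.3%/12 = 1.275% = 0.01275.
While 5% of the post-interest balance exceeds $40.00, each month B ← (B·(1+r))·(1 − 0.05), i.e. B shrinks by the factor (1+r)·0.95 = 0.96211.
This holds for months 1–14. Entering month 15 the balance is $762.84; 5% of the post-interest balance is now below $40.00, so the flat $40.00 minimum applies from here.
From month 15 a fixed $40.00 at rate r clears $762.84 in 22 more payments. Total: 14 + 22 = 36 months.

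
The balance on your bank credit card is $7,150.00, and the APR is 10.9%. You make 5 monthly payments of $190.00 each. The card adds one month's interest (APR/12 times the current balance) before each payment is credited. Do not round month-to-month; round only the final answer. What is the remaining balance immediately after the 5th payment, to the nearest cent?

Monthly rate r = 10.9%/12 = 0.908333% = 0.00908333.
Each month: B ← B·(1+r) − $190.00.
Month 1: interest $64.95; balance after payment $7,024.95.
Month 2: interest $63.81; balance after payment $6,898.76.
Month 3: interest $62.66; balance after payment $6,771.42.
Month 4: interest $61.51; balance after payment $6,642.93.
Month 5: interest $60.34; balance after payment $6,513.27.

$6,513.27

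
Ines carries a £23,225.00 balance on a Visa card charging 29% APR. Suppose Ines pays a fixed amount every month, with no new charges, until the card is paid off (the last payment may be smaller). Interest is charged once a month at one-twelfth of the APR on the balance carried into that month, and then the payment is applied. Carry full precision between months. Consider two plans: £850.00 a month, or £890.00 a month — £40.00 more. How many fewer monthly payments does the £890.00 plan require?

Monthly rate r = 29%/12 = 2.41667% = 0.0241667.
At £850.00/mo: n = ⌈−ln(1 − rB₀/P)/ln(1+r)⌉ = 46 payments (last £186.11); total interest = total paid − £23,225.00 = £15,211.11.
At £890.00/mo: 42 payments (last £633.44); total interest £13,898.44.
Payments saved = 46 − 42 = 4.

4 fewer payments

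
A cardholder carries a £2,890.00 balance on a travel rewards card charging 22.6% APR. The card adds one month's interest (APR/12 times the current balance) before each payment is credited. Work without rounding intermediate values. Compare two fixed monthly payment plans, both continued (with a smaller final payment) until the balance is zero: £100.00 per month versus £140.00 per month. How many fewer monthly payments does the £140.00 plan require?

16 fewer payments

Monthly rate r = 22.6%/12 = 1.88333% = 0.0188333.
At £100.00/mo: n = ⌈−ln(1 − rB₀/P)/ln(1+r)⌉ = 43 payments (last £12.11); total interest = total paid − £2,890.00 = £1,322.11.
At £140.00/mo: 27 payments (last £54.15); total interest £804.15.
Payments saved = 43 − 27 = 16.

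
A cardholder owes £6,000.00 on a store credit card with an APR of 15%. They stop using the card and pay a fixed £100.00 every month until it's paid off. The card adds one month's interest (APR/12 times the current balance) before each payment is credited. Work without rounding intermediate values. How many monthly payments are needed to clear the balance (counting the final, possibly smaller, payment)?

Monthly rate r = 15%/12 = 1.25% = 0.0125.
Recurrence: B ← B·(1+r) − £100.00.
Month 1: interest £75.00; balance after payment £5,975.00.
Month 2: interest £74.69; balance after payment £5,949.69.
Closed form: n = −ln(1 − rB₀/P)/ln(1+r) = −ln(0.25)/ln(1.0125) ≈ 111.595, so the balance reaches zero during payment 112.

112 months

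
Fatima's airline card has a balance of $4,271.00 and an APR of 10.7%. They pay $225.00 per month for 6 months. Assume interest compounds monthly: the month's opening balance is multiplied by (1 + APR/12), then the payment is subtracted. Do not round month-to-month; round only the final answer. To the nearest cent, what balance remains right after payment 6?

$3,124.20

Monthly rate r = 10.7%/12 = 0.891667% = 0.00891667.
Each month: B ← B·(1+r) − $225.00.
Month 1: interest $38.08; balance after payment $4,084.08.
Month 2: interest $36.42; balance after payment $3,895.50.
Month 3: interest $34.73; balance after payment $3,705.23.
Month 4: interest $33.04; balance after payment $3,513.27.
Month 5: interest $31.33; balance after payment $3,319.60.
Month 6: interest $29.60; balance after payment $3,124.20.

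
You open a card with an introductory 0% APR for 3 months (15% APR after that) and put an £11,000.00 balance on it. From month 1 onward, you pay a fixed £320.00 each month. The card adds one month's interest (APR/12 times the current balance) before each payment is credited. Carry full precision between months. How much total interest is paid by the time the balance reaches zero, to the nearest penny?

Promo months 1–3 at r₀ = 0%/12 = 0; months 4+ at r₁ = 15%/12 = 0.0125.
After month 3 (no interest yet): B = £11,000.00 − 3·£320.00 = £10,040.00.
Then at r₁ with £320.00/mo: n₂ = −ln(1 − r₁·B/P)/ln(1+r₁) ≈ 40.08 → 41 more payments.
Total paid = 43·£320.00 + £25.60 = £13,785.60; interest = £13,785.60 − £11,000.00 = £2,785.60.

£2,785.60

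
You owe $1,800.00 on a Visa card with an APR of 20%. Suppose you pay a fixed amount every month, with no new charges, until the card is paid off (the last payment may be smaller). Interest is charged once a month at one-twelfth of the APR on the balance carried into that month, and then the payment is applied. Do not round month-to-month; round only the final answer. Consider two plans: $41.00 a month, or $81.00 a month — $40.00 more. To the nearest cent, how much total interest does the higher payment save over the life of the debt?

$996.50

Monthly rate r = 20%/12 = 1.66667% = 0.0166667.
At $41.00/mo: n = ⌈−ln(1 − rB₀/P)/ln(1+r)⌉ = 80 payments (last $24.54); total interest = total paid − $1,800.00 = $1,463.54.
At $81.00/mo: 28 payments (last $80.04); total interest $467.04.
Interest saved = $1,463.54 − $467.04 = $996.50.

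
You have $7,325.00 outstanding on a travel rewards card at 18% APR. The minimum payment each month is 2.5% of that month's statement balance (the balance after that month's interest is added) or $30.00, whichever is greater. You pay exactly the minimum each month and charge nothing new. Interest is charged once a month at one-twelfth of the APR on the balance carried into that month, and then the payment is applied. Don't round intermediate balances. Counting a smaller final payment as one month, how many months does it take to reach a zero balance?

Monthly rate r = 18%/12 = 1.5% = 0.015.
While 2.5% of the post-interest balance exceeds $30.00, each month B ← (B·(1+r))·(1 − 0.025), i.e. B shrinks by the factor (1+r)·0.975 = 0.98962.
This holds for months 1–175. Entering month 176 the balance is $1,180.79; 2.5% of the post-interest balance is now below $30.00, so the flat $30.00 minimum applies from here.
From month 176 a fixed $30.00 at rate r clears $1,180.79 in 60 more payments. Total: 175 + 60 = 235 months.

235 months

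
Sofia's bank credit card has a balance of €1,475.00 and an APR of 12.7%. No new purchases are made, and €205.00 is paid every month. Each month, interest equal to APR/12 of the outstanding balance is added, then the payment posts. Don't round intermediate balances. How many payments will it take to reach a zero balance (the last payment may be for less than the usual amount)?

Monthly rate r = 12.7%/12 = 1.05833% = 0.0105833.
Recurrence: B ← B·(1+r) − €205.00.
Month 1: interest €15.61; balance after payment €1,285.61.
Month 2: interest €13.61; balance after payment €1,094.22.
Closed form: n = −ln(1 − rB₀/P)/ln(1+r) = −ln(0.92385)/ln(1.01058) ≈ 7.523, so the balance reaches zero during payment 8.

8 payments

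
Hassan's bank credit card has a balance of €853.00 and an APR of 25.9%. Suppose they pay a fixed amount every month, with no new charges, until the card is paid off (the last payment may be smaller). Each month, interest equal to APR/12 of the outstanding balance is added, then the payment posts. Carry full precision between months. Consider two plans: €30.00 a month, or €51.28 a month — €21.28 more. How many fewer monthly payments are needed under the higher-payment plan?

Monthly rate r = 25.9%/12 = 2.15833% = 0.0215833.
At €30.00/mo: n = ⌈−ln(1 − rB₀/P)/ln(1+r)⌉ = 45 payments (last €16.29); total interest = total paid − €853.00 = €483.29.
At €51.28/mo: 21 payments (last €42.54); total interest €215.14.
Payments saved = 45 − 21 = 24.

24 fewer payments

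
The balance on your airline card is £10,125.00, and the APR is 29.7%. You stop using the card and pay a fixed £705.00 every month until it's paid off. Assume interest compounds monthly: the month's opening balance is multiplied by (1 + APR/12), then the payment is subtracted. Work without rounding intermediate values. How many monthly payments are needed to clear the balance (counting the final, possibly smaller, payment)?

Monthly rate r = 29.7%/12 = 2.475% = 0.02475.
Recurrence: B ← B·(1+r) − £705.00.
Month 1: interest £250.59; balance after payment £9,670.59.
Month 2: interest £239.35; balance after payment £9,204.94.
Closed form: n = −ln(1 − rB₀/P)/ln(1+r) = −ln(0.64455)/ln(1.02475) ≈ 17.964, so the balance reaches zero during payment 18.

18 payments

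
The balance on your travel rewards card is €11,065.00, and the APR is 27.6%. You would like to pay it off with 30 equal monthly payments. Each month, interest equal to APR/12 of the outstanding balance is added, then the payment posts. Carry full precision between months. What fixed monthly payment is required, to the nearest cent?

€514.66

Monthly rate r = 27.6%/12 = 2.3% = 0.023.
Level-payment amortization: P = B₀·r / (1 − (1+r)^(−n)) = 11065.00·0.023 / (1 − 1.023^(−30)).
Denominator 1 − (1+r)^(−30) = 0.49448856.
P = 254.495 / 0.49448856 ≈ 514.66.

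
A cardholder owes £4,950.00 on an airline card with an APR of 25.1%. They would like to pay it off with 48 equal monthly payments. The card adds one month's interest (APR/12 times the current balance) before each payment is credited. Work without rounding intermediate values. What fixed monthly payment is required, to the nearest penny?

£164.40

Monthly rate r = 25.1%/12 = 2.09167% = 0.0209167.
Level-payment amortization: P = B₀·r / (1 − (1+r)^(−n)) = 4950.00·0.0209167 / (1 − 1.02092^(−48)).
Denominator 1 − (1+r)^(−48) = 0.629774868.
P = 103.537 / 0.629774868 ≈ 164.40.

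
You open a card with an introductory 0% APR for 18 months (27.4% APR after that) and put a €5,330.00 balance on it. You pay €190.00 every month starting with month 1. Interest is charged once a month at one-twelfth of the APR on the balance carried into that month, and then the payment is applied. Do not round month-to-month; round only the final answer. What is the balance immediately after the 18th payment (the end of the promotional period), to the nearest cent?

€1,910.00

Promo months 1–18 at r₀ = 0%/12 = 0; months 19+ at r₁ = 27.4%/12 = 0.0228333.
After month 18 (no interest yet): B = €5,330.00 − 18·€190.00 = €1,910.00.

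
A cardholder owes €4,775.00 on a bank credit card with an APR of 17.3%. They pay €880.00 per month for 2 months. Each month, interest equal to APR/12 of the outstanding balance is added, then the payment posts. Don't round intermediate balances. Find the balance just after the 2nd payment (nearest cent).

€3,140.98

Monthly rate r = 17.3%/12 = 1.44167% = 0.0144167.
Each month: B ← B·(1+r) − €880.00.
Month 1: interest €68.84; balance after payment €3,963.84.
Month 2: interest €57.15; balance after payment €3,140.98.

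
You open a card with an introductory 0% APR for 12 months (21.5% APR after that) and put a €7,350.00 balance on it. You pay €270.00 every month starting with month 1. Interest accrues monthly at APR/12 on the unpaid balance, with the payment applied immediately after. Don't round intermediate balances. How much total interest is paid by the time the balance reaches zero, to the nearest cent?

€732.12

Promo months 1–12 at r₀ = 0%/12 = 0; months 13+ at r₁ = 21.5%/12 = 0.0179167.
After month 12 (no interest yet): B = €7,350.00 − 12·€270.00 = €4,110.00.
Then at r₁ with €270.00/mo: n₂ = −ln(1 − r₁·B/P)/ln(1+r₁) ≈ 17.93 → 18 more payments.
Total paid = 29·€270.00 + €252.12 = €8,082.12; interest = €8,082.12 − €7,350.00 = €732.12.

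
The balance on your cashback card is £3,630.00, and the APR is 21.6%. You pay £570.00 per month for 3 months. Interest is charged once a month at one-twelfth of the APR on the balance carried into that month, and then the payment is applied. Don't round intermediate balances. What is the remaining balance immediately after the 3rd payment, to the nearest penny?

£2,088.60

Monthly rate r = 21.6%/12 = 1.8% = 0.018.
Each month: B ← B·(1+r) − £570.00.
Month 1: interest £65.34; balance after payment £3,125.34.
Month 2: interest £56.26; balance after payment £2,611.60.
Month 3: interest £47.01; balance after payment £2,088.60.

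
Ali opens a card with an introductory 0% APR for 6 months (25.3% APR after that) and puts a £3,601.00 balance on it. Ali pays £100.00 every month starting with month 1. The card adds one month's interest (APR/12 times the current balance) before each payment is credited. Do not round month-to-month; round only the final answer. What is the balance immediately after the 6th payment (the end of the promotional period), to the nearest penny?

Promo months 1–6 at r₀ = 0%/12 = 0; months 7+ at r₁ = 25.3%/12 = 0.0210833.
After month 6 (no interest yet): B = £3,601.00 − 6·£100.00 = £3,001.00.

£3,001.00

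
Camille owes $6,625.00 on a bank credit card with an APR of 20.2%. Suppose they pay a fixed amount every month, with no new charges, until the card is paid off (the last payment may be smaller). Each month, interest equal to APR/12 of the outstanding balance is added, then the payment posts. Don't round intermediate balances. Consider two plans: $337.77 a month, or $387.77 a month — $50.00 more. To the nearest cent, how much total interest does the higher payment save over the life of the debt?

$230.41

Monthly rate r = 20.2%/12 = 1.68333% = 0.0168333.
At $337.77/mo: n = ⌈−ln(1 − rB₀/P)/ln(1+r)⌉ = 25 payments (last $1.86); total interest = total paid − $6,625.00 = $1,483.34.
At $387.77/mo: 21 payments (last $122.53); total interest $1,252.93.
Interest saved = $1,483.34 − $1,252.93 = $230.41.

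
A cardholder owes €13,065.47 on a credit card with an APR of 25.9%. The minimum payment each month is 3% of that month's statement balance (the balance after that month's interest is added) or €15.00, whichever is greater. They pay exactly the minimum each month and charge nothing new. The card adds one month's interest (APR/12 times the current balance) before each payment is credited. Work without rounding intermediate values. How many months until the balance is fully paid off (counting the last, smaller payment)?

Monthly rate r = 25.9%/12 = 2.15833% = 0.0215833.
While 3% of the post-interest balance exceeds €15.00, each month B ← (B·(1+r))·(1 − 0.03), i.e. B shrinks by the factor (1+r)·0.97 = 0.99094.
This holds for months 1–361. Entering month 362 the balance is €488.16; 3% of the post-interest balance is now below €15.00, so the flat €15.00 minimum applies from here.
From month 362 a fixed €15.00 at rate r clears €488.16 in 57 more payments. Total: 361 + 57 = 418 months.

418 months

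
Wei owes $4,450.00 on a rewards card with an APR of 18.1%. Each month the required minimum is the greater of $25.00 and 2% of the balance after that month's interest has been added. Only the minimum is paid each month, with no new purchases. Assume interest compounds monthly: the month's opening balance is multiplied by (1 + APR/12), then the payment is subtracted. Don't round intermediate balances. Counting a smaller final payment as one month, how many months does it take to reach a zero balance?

337 months

Monthly rate r = 18.1%/12 = 1.50833% = 0.0150833.
While 2% of the post-interest balance exceeds $25.00, each month B ← (B·(1+r))·(1 − 0.02), i.e. B shrinks by the factor (1+r)·0.98 = 0.99478.
This holds for months 1–246. Entering month 247 the balance is $1,228.55; 2% of the post-interest balance is now below $25.00, so the flat $25.00 minimum applies from here.
From month 247 a fixed $25.00 at rate r clears $1,228.55 in 91 more payments. Total: 246 + 91 = 337 months.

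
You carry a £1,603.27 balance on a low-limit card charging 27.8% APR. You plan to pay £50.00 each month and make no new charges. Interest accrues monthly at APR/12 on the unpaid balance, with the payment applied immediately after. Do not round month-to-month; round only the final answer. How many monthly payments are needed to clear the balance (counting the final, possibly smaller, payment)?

60 payments

Monthly rate r = 27.8%/12 = 2.31667% = 0.0231667.
Recurrence: B ← B·(1+r) − £50.00.
Month 1: interest £37.14; balance after payment £1,590.41.
Month 2: interest £36.84; balance after payment £1,577.26.
Closed form: n = −ln(1 − rB₀/P)/ln(1+r) = −ln(0.25715)/ln(1.02317) ≈ 59.299, so the balance reaches zero during payment 60.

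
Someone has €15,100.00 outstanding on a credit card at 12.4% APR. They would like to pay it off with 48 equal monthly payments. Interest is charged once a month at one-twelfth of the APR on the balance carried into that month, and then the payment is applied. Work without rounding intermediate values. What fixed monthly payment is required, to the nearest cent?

€400.61

Monthly rate r = 12.4%/12 = 1.03333% = 0.0103333.
Level-payment amortization: P = B₀·r / (1 − (1+r)^(−n)) = 15100.00·0.0103333 / (1 − 1.01033^(−48)).
Denominator 1 − (1+r)^(−48) = 0.389486487.
P = 156.033 / 0.389486487 ≈ 400.61.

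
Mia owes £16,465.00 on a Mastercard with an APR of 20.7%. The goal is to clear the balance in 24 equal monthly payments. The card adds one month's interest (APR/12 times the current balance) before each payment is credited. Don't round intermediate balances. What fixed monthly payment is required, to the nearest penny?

Monthly rate r = 20.7%/12 = 1.725% = 0.01725.
Level-payment amortization: P = B₀·r / (1 − (1+r)^(−n)) = 16465.00·0.01725 / (1 − 1.01725^(−24)).
Denominator 1 − (1+r)^(−24) = 0.336661453.
P = 284.021 / 0.336661453 ≈ 843.64.

£843.64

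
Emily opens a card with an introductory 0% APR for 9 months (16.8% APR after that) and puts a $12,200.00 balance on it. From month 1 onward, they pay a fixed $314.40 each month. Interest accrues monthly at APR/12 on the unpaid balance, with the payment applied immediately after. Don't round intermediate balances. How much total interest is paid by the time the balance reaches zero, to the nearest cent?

$2,841.64

Promo months 1–9 at r₀ = 0%/12 = 0; months 10+ at r₁ = 16.8%/12 = 0.014.
After month 9 (no interest yet): B = $12,200.00 − 9·$314.40 = $9,370.40.
Then at r₁ with $314.40/mo: n₂ = −ln(1 − r₁·B/P)/ln(1+r₁) ≈ 38.84 → 39 more payments.
Total paid = 47·$314.40 + $264.84 = $15,041.64; interest = $15,041.64 − $12,200.00 = $2,841.64.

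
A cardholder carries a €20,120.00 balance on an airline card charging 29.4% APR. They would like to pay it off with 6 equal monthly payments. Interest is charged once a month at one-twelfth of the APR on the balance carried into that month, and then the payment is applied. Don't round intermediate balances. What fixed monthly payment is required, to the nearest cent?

€3,646.68

Monthly rate r = 29.4%/12 = 2.45% = 0.0245.
Level-payment amortization: P = B₀·r / (1 − (1+r)^(−n)) = 20120.00·0.0245 / (1 − 1.0245^(−6)).
Denominator 1 − (1+r)^(−6) = 0.135175024.
P = 492.94 / 0.135175024 ≈ 3646.68.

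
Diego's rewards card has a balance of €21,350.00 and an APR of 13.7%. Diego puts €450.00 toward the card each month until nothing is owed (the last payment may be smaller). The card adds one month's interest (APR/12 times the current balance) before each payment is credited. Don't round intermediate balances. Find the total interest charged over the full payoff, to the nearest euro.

€9,576

Monthly rate r = 13.7%/12 = 1.14167% = 0.0114167.
Payoff takes n = ⌈−ln(1 − rB₀/P)/ln(1+r)⌉ = ⌈68.723⌉ = 69 payments; the last is €325.69.
Total paid = 68·€450.00 + €325.69 = €30,925.69.
Total interest = total paid − principal = €30,925.69 − €21,350.00 = €9,575.69.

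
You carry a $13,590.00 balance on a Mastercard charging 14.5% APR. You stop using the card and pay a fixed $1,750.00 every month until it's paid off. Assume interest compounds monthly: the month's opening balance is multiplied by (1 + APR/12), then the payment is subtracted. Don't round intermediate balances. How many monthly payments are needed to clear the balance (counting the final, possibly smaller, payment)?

Monthly rate r = 14.5%/12 = 1.20833% = 0.0120833.
Recurrence: B ← B·(1+r) − $1,750.00.
Month 1: interest $164.21; balance after payment $12,004.21.
Month 2: interest $145.05; balance after payment $10,399.26.
Closed form: n = −ln(1 − rB₀/P)/ln(1+r) = −ln(0.90616)/ln(1.01208) ≈ 8.204, so the balance reaches zero during payment 9.

9 payments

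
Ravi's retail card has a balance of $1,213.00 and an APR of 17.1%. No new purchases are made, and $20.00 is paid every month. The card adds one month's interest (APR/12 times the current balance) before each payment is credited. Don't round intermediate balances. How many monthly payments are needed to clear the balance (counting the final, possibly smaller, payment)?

Monthly rate r = 17.1%/12 = 1.425% = 0.01425.
Recurrence: B ← B·(1+r) − $20.00.
Month 1: interest $17.29; balance after payment $1,210.29.
Month 2: interest $17.25; balance after payment $1,207.53.
Closed form: n = −ln(1 − rB₀/P)/ln(1+r) = −ln(0.13574)/ln(1.01425) ≈ 141.139, so the balance reaches zero during payment 142.

142 payments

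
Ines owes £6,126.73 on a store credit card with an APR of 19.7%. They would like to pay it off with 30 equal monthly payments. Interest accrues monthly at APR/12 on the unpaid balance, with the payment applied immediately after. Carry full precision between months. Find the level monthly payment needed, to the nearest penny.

Monthly rate r = 19.7%/12 = 1.64167% = 0.0164167.
Level-payment amortization: P = B₀·r / (1 − (1+r)^(−n)) = 6126.73·0.0164167 / (1 − 1.01642^(−30)).
Denominator 1 − (1+r)^(−30) = 0.386454653.
P = 100.58 / 0.386454653 ≈ 260.26.

£260.26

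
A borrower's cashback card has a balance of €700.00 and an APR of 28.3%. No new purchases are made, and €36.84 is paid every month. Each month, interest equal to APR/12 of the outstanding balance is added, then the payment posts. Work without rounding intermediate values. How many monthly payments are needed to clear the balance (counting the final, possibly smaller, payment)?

Monthly rate r = 28.3%/12 = 2.35833% = 0.0235833.
Recurrence: B ← B·(1+r) − €36.84.
Month 1: interest €16.51; balance after payment €679.67.
Month 2: interest €16.03; balance after payment €658.86.
Closed form: n = −ln(1 − rB₀/P)/ln(1+r) = −ln(0.55189)/ln(1.02358) ≈ 25.500, so the balance reaches zero during payment 26.

26 payments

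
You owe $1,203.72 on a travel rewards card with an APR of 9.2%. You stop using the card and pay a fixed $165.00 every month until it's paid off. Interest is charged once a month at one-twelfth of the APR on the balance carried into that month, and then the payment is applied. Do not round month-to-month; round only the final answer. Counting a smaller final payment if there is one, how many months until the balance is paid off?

Monthly rate r = 9.2%/12 = 0.766667% = 0.00766667.
Recurrence: B ← B·(1+r) − $165.00.
Month 1: interest $9.23; balance after payment $1,047.95.
Month 2: interest $8.03; balance after payment $890.98.
Closed form: n = −ln(1 − rB₀/P)/ln(1+r) = −ln(0.94407)/ln(1.00767) ≈ 7.536, so the balance reaches zero during payment 8.

8 payments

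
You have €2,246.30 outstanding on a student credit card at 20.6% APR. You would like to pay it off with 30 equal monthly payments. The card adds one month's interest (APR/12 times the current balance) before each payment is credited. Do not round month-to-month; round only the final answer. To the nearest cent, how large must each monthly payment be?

€96.43

Monthly rate r = 20.6%/12 = 1.71667% = 0.0171667.
Level-payment amortization: P = B₀·r / (1 − (1+r)^(−n)) = 2246.30·0.0171667 / (1 − 1.01717^(−30)).
Denominator 1 − (1+r)^(−30) = 0.399882332.
P = 38.5615 / 0.399882332 ≈ 96.43.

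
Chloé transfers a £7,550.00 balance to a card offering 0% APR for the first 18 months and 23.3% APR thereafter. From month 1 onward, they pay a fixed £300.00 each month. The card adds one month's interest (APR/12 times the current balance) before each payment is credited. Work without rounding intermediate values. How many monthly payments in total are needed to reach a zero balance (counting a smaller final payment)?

26 months

Promo months 1–18 at r₀ = 0%/12 = 0; months 19+ at r₁ = 23.3%/12 = 0.0194167.
After month 18 (no interest yet): B = £7,550.00 − 18·£300.00 = £2,150.00.
Then at r₁ with £300.00/mo: n₂ = −ln(1 − r₁·B/P)/ln(1+r₁) ≈ 7.79 → 8 more payments.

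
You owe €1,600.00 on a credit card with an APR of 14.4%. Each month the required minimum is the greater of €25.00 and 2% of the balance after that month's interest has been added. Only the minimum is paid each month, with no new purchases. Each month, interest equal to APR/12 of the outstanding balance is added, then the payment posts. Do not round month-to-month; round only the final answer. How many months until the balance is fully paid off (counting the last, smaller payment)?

Monthly rate r = 14.4%/12 = 1.2% = 0.012.
While 2% of the post-interest balance exceeds €25.00, each month B ← (B·(1+r))·(1 − 0.02), i.e. B shrinks by the factor (1+r)·0.98 = 0.99176.
This holds for months 1–32. Entering month 33 the balance is €1,227.81; 2% of the post-interest balance is now below €25.00, so the flat €25.00 minimum applies from here.
From month 33 a fixed €25.00 at rate r clears €1,227.81 in 75 more payments. Total: 32 + 75 = 107 months.

107 months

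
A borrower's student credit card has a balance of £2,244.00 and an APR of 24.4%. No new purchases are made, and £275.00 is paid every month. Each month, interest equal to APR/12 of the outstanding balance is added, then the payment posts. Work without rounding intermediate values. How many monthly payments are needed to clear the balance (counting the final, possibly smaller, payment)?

Monthly rate r = 24.4%/12 = 2.03333% = 0.0203333.
Recurrence: B ← B·(1+r) − £275.00.
Month 1: interest £45.63; balance after payment £2,014.63.
Month 2: interest £40.96; balance after payment £1,780.59.
Closed form: n = −ln(1 − rB₀/P)/ln(1+r) = −ln(0.83408)/ln(1.02033) ≈ 9.013, so the balance reaches zero during payment 10.

10 payments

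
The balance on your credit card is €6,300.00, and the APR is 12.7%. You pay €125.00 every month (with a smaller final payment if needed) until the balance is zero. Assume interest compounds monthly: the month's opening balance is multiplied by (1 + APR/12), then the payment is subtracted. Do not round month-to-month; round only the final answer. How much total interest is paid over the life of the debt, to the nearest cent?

€2,751.06

Monthly rate r = 12.7%/12 = 1.05833% = 0.0105833.
Payoff takes n = ⌈−ln(1 − rB₀/P)/ln(1+r)⌉ = ⌈72.407⌉ = 73 payments; the last is €51.06.
Total paid = 72·€125.00 + €51.06 = €9,051.06.
Total interest = total paid − principal = €9,051.06 − €6,300.00 = €2,751.06.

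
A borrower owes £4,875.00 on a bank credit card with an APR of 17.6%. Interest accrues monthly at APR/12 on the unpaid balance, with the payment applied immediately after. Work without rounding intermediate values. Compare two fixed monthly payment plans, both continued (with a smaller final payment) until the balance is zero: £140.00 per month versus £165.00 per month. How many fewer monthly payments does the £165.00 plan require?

Monthly rate r = 17.6%/12 = 1.46667% = 0.0146667.
At £140.00/mo: n = ⌈−ln(1 − rB₀/P)/ln(1+r)⌉ = 50 payments (last £13.18); total interest = total paid − £4,875.00 = £1,998.18.
At £165.00/mo: 40 payments (last £1.58); total interest £1,561.58.
Payments saved = 50 − 40 = 10.

10 fewer payments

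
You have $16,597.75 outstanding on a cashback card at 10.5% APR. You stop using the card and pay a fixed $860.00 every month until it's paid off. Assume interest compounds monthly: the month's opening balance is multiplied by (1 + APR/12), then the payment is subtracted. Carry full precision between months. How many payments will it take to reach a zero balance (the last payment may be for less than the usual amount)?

Monthly rate r = 10.5%/12 = 0.875% = 0.00875.
Recurrence: B ← B·(1+r) − $860.00.
Month 1: interest $145.23; balance after payment $15,882.98.
Month 2: interest $138.98; balance after payment $15,161.96.
Closed form: n = −ln(1 − rB₀/P)/ln(1+r) = −ln(0.83113)/ln(1.00875) ≈ 21.232, so the balance reaches zero during payment 22.

22 payments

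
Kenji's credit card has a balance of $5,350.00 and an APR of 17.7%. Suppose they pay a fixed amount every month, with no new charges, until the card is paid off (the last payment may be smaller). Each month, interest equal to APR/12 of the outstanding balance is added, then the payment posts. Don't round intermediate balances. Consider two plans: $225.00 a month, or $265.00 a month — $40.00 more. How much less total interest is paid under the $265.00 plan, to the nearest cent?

$238.89

Monthly rate r = 17.7%/12 = 1.475% = 0.01475.
At $225.00/mo: n = ⌈−ln(1 − rB₀/P)/ln(1+r)⌉ = 30 payments (last $112.10); total interest = total paid − $5,350.00 = $1,287.10.
At $265.00/mo: 25 payments (last $38.21); total interest $1,048.21.
Interest saved = $1,287.10 − $1,048.21 = $238.89.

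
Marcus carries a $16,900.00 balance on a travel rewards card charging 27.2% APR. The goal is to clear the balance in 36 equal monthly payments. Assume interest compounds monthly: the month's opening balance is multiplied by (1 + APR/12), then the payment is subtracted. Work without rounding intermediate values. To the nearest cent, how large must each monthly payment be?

$691.76

Monthly rate r = 27.2%/12 = 2.26667% = 0.0226667.
Level-payment amortization: P = B₀·r / (1 − (1+r)^(−n)) = 16900.00·0.0226667 / (1 − 1.02267^(−36)).
Denominator 1 − (1+r)^(−36) = 0.55375601.
P = 383.067 / 0.55375601 ≈ 691.76.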